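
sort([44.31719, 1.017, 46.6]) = [1.017, 44.31719, 46.6]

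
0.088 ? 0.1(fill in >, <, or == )<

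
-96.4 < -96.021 True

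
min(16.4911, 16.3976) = 16.3976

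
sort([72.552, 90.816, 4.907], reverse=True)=[90.816, 72.552, 4.907]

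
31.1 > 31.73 False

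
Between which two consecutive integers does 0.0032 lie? 0 and 1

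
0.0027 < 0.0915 True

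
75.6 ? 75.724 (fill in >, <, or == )<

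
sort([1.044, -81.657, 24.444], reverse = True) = [24.444, 1.044, -81.657]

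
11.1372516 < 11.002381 False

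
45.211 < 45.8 True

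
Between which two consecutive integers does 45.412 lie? 45 and 46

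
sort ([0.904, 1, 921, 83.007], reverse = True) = [921, 83.007, 1, 0.904]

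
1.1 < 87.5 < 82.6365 False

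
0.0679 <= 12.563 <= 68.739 True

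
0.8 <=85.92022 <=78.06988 False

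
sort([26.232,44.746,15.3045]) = [15.3045,26.232,44.746]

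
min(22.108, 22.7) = 22.108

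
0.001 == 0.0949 False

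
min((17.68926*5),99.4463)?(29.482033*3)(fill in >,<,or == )>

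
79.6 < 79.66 True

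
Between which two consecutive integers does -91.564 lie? -92 and -91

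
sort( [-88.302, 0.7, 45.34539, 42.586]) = [-88.302, 0.7, 42.586, 45.34539]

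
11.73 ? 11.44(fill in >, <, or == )>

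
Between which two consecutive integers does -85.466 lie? -86 and -85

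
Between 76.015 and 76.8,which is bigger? 76.8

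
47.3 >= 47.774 False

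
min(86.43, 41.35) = 41.35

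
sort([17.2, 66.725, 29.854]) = [17.2, 29.854, 66.725]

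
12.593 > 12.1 True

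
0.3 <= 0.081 False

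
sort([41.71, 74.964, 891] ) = [41.71, 74.964, 891]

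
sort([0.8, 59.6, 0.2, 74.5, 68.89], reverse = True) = [74.5, 68.89, 59.6, 0.8, 0.2]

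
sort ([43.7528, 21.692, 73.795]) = [21.692, 43.7528, 73.795]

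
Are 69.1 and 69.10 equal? Yes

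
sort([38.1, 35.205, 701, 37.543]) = [35.205, 37.543, 38.1, 701]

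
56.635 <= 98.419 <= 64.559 False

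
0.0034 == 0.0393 False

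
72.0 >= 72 True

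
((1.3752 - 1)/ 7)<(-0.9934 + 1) False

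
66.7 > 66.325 True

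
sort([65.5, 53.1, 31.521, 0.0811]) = [0.0811, 31.521, 53.1, 65.5]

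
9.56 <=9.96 True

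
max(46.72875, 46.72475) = 46.72875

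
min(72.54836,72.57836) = 72.54836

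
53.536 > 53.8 False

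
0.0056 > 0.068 False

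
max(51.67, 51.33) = 51.67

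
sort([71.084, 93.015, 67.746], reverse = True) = [93.015, 71.084, 67.746]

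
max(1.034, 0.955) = 1.034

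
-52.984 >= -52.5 False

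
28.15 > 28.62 False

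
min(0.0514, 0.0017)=0.0017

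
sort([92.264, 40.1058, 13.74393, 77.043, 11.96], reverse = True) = [92.264, 77.043, 40.1058, 13.74393, 11.96]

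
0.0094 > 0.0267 False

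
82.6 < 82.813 True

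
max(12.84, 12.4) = 12.84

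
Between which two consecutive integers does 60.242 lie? 60 and 61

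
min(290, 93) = 93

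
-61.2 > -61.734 True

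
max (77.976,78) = 78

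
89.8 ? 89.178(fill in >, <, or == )>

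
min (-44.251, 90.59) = -44.251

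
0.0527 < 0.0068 False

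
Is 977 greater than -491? Yes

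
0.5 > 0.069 True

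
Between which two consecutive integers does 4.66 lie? 4 and 5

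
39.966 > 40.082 False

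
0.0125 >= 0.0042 True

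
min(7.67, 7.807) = 7.67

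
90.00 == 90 True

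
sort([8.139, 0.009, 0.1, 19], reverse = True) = [19, 8.139, 0.1, 0.009]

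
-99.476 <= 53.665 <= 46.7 False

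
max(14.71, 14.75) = 14.75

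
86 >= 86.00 True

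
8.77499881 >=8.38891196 True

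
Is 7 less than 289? Yes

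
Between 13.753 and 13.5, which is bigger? 13.753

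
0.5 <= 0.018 False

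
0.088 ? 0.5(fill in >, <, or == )<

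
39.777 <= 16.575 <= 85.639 False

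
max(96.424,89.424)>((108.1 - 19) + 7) True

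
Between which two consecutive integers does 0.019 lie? 0 and 1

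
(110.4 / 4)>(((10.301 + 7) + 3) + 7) True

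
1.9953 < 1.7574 False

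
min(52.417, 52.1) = 52.1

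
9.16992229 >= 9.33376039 False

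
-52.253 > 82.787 False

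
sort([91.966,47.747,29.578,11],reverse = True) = [91.966,47.747,29.578,11]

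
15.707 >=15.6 True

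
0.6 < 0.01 False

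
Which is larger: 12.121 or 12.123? 12.123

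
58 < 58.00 False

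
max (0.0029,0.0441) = 0.0441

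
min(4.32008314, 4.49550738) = 4.32008314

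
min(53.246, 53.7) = 53.246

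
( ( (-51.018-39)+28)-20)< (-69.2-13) False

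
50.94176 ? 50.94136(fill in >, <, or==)>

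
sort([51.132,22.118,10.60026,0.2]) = [0.2,10.60026,22.118,51.132]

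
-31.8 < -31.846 False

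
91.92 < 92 True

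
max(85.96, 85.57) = 85.96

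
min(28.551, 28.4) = 28.4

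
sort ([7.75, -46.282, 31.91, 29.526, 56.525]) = [-46.282, 7.75, 29.526, 31.91, 56.525]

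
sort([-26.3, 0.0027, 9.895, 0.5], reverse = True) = [9.895, 0.5, 0.0027, -26.3]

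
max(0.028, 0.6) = 0.6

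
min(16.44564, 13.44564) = 13.44564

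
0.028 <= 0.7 True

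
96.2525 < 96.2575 True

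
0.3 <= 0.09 False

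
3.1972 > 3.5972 False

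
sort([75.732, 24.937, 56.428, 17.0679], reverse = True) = [75.732, 56.428, 24.937, 17.0679]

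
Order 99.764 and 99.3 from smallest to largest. 99.3, 99.764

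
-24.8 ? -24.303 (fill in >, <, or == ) <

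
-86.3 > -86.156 False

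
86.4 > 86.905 False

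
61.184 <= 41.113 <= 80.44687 False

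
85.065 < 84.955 False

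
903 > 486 True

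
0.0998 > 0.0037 True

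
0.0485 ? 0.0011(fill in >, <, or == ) >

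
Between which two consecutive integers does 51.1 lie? 51 and 52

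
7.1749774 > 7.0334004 True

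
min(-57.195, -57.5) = -57.5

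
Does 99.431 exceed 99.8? No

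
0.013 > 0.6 False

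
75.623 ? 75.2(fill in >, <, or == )>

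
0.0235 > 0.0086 True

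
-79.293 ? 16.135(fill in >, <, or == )<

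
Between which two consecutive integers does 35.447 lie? 35 and 36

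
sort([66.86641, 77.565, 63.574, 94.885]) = [63.574, 66.86641, 77.565, 94.885]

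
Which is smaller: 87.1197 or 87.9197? 87.1197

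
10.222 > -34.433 True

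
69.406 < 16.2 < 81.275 False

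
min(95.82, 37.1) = 37.1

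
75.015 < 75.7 True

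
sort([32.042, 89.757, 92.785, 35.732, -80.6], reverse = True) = [92.785, 89.757, 35.732, 32.042, -80.6]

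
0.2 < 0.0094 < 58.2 False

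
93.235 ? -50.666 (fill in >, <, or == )>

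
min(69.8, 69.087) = 69.087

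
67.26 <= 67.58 True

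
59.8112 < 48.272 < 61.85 False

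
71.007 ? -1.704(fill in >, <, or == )>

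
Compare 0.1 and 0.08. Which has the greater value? 0.1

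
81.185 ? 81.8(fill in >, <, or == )<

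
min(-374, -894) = -894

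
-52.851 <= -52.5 True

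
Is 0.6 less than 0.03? No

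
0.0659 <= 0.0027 False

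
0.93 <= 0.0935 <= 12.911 False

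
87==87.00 True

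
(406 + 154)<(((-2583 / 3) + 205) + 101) False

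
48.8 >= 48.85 False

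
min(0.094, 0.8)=0.094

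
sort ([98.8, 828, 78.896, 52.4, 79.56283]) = [52.4, 78.896, 79.56283, 98.8, 828]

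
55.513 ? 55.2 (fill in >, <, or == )>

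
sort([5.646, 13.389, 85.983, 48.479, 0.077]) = [0.077, 5.646, 13.389, 48.479, 85.983]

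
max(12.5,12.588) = 12.588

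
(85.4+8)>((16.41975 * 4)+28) False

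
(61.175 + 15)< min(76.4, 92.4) True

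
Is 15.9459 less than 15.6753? No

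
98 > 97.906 True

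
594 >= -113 True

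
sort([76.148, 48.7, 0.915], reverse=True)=[76.148, 48.7, 0.915]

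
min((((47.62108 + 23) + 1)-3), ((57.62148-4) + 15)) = 68.62108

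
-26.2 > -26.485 True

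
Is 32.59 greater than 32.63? No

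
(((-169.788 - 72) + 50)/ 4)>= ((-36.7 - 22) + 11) False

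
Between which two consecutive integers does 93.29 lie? 93 and 94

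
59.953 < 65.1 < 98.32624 True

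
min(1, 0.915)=0.915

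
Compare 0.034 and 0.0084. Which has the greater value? 0.034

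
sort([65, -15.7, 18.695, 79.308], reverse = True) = [79.308, 65, 18.695, -15.7]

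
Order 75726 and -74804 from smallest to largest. -74804, 75726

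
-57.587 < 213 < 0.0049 False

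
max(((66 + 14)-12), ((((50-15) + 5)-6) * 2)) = 68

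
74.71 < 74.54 False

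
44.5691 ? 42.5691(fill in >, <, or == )>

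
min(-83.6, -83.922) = -83.922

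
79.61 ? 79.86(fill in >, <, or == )<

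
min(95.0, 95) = 95.0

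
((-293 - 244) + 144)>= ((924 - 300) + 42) False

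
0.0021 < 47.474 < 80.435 True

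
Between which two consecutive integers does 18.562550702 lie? 18 and 19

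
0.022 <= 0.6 True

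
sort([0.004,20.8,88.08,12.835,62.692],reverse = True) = [88.08,62.692,20.8,12.835,0.004]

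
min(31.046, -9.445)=-9.445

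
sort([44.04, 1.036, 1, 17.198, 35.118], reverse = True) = [44.04, 35.118, 17.198, 1.036, 1]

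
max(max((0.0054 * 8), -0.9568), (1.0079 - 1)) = 0.0432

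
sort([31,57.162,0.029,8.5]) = [0.029,8.5,31,57.162]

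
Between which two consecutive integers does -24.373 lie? -25 and -24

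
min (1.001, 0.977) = 0.977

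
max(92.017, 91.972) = 92.017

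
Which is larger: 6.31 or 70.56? 70.56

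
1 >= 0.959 True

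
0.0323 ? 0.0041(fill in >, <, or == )>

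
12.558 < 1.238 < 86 False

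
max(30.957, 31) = 31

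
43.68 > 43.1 True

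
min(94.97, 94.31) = 94.31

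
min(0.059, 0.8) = 0.059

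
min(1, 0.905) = 0.905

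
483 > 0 True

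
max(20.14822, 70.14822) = 70.14822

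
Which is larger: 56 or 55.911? 56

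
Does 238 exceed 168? Yes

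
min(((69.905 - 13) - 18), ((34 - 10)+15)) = 38.905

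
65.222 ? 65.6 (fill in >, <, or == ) <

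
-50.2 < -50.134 True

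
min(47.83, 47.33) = 47.33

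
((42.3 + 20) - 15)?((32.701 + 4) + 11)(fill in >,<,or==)<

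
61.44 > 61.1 True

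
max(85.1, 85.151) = 85.151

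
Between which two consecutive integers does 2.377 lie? 2 and 3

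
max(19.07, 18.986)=19.07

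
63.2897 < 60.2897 False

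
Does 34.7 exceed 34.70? No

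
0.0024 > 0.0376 False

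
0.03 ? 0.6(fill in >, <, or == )<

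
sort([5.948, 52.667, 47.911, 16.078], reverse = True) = [52.667, 47.911, 16.078, 5.948]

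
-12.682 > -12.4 False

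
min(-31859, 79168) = -31859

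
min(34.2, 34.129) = 34.129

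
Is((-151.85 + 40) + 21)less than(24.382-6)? Yes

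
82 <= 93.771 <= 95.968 True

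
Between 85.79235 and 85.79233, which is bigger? 85.79235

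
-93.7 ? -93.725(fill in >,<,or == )>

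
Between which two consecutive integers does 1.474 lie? 1 and 2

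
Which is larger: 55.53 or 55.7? 55.7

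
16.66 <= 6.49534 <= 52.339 False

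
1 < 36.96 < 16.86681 False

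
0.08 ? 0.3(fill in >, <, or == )<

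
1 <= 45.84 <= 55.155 True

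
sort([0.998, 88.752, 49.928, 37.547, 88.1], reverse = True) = [88.752, 88.1, 49.928, 37.547, 0.998]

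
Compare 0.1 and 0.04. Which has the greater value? 0.1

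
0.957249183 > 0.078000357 True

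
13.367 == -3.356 False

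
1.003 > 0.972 True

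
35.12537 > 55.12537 False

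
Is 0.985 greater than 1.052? No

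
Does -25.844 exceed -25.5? No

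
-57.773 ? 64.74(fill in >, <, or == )<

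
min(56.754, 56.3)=56.3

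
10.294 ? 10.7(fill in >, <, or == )<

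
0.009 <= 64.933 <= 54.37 False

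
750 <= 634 False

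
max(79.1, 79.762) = 79.762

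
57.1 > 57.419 False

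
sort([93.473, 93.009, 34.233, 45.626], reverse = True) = [93.473, 93.009, 45.626, 34.233]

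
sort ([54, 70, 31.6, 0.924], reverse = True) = [70, 54, 31.6, 0.924]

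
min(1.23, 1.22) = 1.22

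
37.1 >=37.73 False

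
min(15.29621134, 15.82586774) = 15.29621134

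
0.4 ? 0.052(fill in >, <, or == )>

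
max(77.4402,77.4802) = 77.4802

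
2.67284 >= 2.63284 True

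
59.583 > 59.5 True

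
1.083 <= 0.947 False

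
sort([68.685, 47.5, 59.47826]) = [47.5, 59.47826, 68.685]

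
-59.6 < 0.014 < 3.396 True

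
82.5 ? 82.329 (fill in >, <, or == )>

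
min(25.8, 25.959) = 25.8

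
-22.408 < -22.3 True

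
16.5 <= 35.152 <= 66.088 True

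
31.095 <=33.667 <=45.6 True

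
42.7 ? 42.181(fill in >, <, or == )>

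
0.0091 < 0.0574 True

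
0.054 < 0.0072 False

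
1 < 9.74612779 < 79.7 True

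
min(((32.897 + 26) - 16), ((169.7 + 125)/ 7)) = 42.1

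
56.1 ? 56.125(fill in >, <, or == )<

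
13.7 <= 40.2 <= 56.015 True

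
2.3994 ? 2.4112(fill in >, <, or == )<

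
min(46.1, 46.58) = 46.1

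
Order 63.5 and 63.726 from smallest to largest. 63.5, 63.726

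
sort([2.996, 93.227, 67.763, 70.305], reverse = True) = [93.227, 70.305, 67.763, 2.996]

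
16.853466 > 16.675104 True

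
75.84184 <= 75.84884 True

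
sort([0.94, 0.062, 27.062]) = [0.062, 0.94, 27.062]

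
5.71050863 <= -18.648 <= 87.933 False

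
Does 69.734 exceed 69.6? Yes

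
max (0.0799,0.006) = 0.0799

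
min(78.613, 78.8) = 78.613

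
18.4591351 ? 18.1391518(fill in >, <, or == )>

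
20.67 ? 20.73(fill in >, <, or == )<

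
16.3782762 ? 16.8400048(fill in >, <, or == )<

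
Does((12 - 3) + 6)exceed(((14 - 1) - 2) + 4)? No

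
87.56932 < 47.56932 False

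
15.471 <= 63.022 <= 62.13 False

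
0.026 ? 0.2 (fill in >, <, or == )<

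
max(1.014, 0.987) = 1.014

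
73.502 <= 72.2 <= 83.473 False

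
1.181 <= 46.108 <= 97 True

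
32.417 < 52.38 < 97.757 True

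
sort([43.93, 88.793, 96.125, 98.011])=[43.93, 88.793, 96.125, 98.011]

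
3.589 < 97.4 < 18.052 False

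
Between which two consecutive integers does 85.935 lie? 85 and 86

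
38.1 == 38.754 False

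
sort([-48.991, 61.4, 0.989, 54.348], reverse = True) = [61.4, 54.348, 0.989, -48.991]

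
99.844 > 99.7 True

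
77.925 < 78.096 True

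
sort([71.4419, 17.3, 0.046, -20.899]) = [-20.899, 0.046, 17.3, 71.4419]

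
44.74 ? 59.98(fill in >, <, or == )<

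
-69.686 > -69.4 False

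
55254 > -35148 True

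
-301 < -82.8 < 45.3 True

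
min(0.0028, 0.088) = 0.0028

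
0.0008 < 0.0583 True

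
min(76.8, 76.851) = 76.8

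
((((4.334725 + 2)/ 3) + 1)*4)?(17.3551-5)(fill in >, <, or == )>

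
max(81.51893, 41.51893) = 81.51893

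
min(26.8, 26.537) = 26.537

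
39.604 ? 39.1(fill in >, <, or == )>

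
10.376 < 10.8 True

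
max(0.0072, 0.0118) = 0.0118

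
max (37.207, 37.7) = 37.7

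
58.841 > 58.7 True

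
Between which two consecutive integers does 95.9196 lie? 95 and 96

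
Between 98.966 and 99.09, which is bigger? 99.09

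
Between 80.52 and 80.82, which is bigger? 80.82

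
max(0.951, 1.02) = 1.02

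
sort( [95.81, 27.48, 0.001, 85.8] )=[0.001, 27.48, 85.8, 95.81]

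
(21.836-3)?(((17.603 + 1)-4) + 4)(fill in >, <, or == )>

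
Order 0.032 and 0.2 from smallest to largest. 0.032, 0.2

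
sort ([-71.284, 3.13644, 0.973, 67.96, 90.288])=[-71.284, 0.973, 3.13644, 67.96, 90.288]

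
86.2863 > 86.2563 True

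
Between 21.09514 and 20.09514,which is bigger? 21.09514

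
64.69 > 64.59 True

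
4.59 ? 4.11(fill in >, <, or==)>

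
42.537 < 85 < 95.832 True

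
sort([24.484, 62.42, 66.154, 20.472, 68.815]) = [20.472, 24.484, 62.42, 66.154, 68.815]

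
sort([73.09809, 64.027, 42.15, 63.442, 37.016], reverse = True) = [73.09809, 64.027, 63.442, 42.15, 37.016]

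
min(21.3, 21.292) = 21.292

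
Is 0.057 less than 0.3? Yes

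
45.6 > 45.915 False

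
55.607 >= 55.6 True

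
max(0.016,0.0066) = 0.016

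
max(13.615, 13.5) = 13.615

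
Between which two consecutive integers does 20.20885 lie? 20 and 21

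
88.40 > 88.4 False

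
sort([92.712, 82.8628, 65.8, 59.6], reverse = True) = [92.712, 82.8628, 65.8, 59.6]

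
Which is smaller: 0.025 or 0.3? 0.025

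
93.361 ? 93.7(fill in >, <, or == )<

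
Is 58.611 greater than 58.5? Yes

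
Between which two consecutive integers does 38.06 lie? 38 and 39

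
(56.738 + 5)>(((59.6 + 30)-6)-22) True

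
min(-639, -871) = -871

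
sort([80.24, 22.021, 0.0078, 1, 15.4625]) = [0.0078, 1, 15.4625, 22.021, 80.24]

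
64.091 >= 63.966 True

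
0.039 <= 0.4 True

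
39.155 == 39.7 False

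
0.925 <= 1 True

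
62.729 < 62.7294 True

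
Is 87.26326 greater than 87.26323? Yes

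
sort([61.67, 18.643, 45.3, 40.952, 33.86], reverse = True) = [61.67, 45.3, 40.952, 33.86, 18.643]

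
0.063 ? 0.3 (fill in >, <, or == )<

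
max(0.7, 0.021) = 0.7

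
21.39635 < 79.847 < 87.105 True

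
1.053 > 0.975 True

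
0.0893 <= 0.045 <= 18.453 False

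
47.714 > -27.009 True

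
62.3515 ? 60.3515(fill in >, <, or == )>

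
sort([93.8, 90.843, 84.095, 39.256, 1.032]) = [1.032, 39.256, 84.095, 90.843, 93.8]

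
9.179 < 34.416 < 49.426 True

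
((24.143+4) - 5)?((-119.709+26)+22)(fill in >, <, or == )>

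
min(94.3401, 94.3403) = 94.3401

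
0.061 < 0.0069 False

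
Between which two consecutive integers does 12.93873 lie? 12 and 13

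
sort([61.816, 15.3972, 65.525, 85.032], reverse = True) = [85.032, 65.525, 61.816, 15.3972]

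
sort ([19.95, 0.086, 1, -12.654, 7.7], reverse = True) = [19.95, 7.7, 1, 0.086, -12.654]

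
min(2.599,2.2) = 2.2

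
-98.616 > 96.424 False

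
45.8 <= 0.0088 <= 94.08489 False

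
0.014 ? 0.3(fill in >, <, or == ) <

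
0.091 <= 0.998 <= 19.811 True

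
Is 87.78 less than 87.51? No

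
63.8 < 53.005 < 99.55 False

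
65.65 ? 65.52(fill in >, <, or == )>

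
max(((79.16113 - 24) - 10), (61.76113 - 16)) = 45.76113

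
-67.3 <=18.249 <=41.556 True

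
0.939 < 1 True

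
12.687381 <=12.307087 False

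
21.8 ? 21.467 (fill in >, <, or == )>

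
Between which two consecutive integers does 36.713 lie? 36 and 37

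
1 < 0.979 False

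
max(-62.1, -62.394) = -62.1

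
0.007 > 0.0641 False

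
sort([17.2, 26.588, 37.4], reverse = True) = [37.4, 26.588, 17.2]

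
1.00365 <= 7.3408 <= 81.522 True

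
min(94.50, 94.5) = 94.50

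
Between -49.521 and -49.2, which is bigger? -49.2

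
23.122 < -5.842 False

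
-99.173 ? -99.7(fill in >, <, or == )>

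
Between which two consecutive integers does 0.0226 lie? 0 and 1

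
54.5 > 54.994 False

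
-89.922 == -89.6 False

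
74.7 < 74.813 True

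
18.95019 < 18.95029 True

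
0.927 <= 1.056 True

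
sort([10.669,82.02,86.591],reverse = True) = [86.591,82.02,10.669]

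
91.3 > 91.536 False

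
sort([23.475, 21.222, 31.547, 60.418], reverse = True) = [60.418, 31.547, 23.475, 21.222]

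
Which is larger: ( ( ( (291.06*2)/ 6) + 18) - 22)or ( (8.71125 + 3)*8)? ( (8.71125 + 3)*8)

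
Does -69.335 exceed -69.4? Yes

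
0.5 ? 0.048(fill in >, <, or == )>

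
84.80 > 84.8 False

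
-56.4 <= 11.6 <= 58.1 True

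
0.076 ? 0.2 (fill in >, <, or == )<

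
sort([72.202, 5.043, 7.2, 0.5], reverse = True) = [72.202, 7.2, 5.043, 0.5]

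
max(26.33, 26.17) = 26.33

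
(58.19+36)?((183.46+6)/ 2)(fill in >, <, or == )<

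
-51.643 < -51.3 True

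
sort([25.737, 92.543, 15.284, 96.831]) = [15.284, 25.737, 92.543, 96.831]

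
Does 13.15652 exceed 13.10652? Yes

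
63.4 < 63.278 False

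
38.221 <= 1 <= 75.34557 False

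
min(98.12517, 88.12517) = 88.12517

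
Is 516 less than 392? No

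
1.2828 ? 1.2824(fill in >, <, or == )>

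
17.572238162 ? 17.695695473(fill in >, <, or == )<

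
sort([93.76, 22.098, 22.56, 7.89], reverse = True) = [93.76, 22.56, 22.098, 7.89]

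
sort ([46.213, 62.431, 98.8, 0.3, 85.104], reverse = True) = [98.8, 85.104, 62.431, 46.213, 0.3]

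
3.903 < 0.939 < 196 False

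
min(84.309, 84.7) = 84.309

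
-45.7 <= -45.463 True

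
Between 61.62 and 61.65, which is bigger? 61.65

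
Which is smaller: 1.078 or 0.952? 0.952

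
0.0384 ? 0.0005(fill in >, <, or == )>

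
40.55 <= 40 False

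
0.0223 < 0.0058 False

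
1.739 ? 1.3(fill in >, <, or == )>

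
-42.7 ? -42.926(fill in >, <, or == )>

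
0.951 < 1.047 True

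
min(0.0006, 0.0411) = 0.0006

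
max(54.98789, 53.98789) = 54.98789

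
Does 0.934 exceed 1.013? No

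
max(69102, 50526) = 69102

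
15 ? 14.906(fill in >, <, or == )>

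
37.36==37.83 False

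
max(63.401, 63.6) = 63.6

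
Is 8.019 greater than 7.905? Yes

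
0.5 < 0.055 False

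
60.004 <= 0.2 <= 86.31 False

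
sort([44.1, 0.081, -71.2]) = [-71.2, 0.081, 44.1]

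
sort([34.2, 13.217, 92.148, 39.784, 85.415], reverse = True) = [92.148, 85.415, 39.784, 34.2, 13.217]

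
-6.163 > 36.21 False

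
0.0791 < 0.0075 False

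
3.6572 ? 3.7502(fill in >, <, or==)<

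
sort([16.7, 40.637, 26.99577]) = [16.7, 26.99577, 40.637]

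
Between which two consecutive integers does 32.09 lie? 32 and 33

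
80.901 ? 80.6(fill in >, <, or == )>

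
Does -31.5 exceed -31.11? No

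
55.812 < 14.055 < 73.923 False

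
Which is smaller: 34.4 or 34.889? 34.4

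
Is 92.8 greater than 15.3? Yes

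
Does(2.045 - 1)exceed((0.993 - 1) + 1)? Yes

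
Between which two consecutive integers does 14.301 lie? 14 and 15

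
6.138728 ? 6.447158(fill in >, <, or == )<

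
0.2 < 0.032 False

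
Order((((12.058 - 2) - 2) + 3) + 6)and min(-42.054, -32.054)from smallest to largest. min(-42.054, -32.054), ((((12.058 - 2) - 2) + 3) + 6)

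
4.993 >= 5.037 False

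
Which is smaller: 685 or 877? 685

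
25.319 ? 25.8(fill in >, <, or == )<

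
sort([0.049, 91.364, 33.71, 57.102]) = [0.049, 33.71, 57.102, 91.364]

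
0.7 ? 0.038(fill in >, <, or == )>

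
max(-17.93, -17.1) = -17.1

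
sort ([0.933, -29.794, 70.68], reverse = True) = [70.68, 0.933, -29.794]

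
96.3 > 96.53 False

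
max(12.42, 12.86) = 12.86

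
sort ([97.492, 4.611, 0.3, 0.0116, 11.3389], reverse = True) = [97.492, 11.3389, 4.611, 0.3, 0.0116]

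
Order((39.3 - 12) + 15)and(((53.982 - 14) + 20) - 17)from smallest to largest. ((39.3 - 12) + 15), (((53.982 - 14) + 20) - 17)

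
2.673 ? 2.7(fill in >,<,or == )<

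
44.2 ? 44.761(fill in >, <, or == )<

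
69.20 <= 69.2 True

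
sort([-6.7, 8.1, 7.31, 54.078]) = [-6.7, 7.31, 8.1, 54.078]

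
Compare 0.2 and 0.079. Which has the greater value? 0.2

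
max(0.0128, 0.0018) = 0.0128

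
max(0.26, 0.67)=0.67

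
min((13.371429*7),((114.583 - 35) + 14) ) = 93.583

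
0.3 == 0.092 False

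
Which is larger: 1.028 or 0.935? 1.028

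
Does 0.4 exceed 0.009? Yes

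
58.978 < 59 True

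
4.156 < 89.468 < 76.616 False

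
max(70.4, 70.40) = 70.40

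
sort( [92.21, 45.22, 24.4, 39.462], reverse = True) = [92.21, 45.22, 39.462, 24.4]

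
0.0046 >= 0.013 False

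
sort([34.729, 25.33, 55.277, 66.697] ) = [25.33, 34.729, 55.277, 66.697]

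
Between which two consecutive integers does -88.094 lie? -89 and -88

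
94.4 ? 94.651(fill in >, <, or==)<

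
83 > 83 False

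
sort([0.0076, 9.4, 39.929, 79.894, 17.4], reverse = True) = [79.894, 39.929, 17.4, 9.4, 0.0076]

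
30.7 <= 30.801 True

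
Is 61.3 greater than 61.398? No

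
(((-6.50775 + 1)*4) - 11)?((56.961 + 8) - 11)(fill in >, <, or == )<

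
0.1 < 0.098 False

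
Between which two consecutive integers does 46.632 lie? 46 and 47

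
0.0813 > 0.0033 True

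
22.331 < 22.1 False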